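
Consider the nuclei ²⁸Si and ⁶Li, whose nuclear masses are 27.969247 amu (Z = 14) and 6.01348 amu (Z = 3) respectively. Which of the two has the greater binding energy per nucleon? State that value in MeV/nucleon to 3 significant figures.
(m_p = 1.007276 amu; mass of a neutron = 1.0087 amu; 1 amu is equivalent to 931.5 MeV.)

²⁸Si: Σm = 14(1.007276) + 14(1.0087) = 28.223664 amu; Δm = 0.254417 amu; E_B = 236.99 MeV; E_B/A = 8.464 MeV
⁶Li: Σm = 3(1.007276) + 3(1.0087) = 6.047928 amu; Δm = 0.034448 amu; E_B = 32.088 MeV; E_B/A = 5.348 MeV
²⁸Si has the higher binding energy per nucleon, so it is the more tightly bound nucleus.

²⁸Si; 8.46 MeV/nucleon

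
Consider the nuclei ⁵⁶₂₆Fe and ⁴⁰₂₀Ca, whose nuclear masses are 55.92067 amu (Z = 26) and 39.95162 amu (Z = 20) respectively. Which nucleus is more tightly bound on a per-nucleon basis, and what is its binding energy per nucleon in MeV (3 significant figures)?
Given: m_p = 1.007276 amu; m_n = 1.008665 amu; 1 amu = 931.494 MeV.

⁵⁶₂₆Fe; 8.79 MeV/nucleon

⁵⁶₂₆Fe: Σm = 26(1.007276) + 30(1.008665) = 56.449126 amu; Δm = 0.528456 amu; E_B = 492.25 MeV; E_B/A = 8.790 MeV
⁴⁰₂₀Ca: Σm = 20(1.007276) + 20(1.008665) = 40.318820 amu; Δm = 0.367200 amu; E_B = 342.04 MeV; E_B/A = 8.551 MeV
⁵⁶₂₆Fe has the higher binding energy per nucleon, so it is the more tightly bound nucleus.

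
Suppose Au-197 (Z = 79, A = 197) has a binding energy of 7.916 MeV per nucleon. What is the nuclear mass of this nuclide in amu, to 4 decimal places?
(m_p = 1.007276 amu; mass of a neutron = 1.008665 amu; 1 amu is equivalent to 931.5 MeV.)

196.9231 amu

Total binding energy = 197 × 7.916 = 1559.452 MeV
Mass defect = 1559.452 MeV / (931.5 MeV/amu) = 1.674130 amu
Constituent mass = 79(1.007276) + 118(1.008665) = 198.597274 amu
Nuclear mass = 198.597274 − 1.674130 = 196.923144 amu ≈ 196.9231 amu (to 4 decimal places)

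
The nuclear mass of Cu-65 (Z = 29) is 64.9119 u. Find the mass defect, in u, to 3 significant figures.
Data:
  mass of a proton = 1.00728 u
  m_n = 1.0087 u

Σm = 29·m_p + 36·m_n = 29.21112 + 36.3132 = 65.52432 u
Δm = 65.52432 − 64.9119 = 0.61242 u

0.612 u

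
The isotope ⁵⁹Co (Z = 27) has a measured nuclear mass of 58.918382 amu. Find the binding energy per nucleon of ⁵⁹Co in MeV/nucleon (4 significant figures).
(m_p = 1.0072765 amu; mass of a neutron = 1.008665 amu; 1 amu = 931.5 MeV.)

Z = 27, so N = A − Z = 59 − 27 = 32.
Mass of separated nucleons = 27(1.0072765) + 32(1.008665) = 27.1964655 + 32.277280 = 59.4737455 amu
Δm = 59.4737455 − 58.918382 = 0.5553635 amu
Binding energy = Δm·c² = 0.5553635 × 931.5 MeV/amu = 517.321 MeV
Per nucleon: 517.321 / 59 = 8.768 MeV

8.768 MeV/nucleon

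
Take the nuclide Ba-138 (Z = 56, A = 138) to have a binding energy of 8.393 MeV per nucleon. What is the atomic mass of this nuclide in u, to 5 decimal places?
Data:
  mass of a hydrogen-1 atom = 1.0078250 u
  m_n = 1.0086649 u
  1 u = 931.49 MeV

Total binding energy = 138 × 8.393 = 1158.234 MeV
Mass defect = 1158.234 MeV / (931.49 MeV/u) = 1.2434208 u
Constituent mass = 56(1.0078250) + 82(1.0086649) = 139.1487218 u
Atomic mass = 139.1487218 − 1.2434208 = 137.9053010 u ≈ 137.90530 u (to 5 decimal places)

137.90530 u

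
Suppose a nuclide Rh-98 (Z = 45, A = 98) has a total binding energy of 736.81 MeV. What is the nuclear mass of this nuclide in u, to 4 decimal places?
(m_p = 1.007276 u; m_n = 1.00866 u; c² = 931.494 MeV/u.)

97.9954 u

Mass defect = 736.81 MeV / (931.494 MeV/u) = 0.790998 u
Constituent mass = 45(1.007276) + 53(1.00866) = 98.786400 u
Nuclear mass = 98.786400 − 0.790998 = 97.995402 u ≈ 97.9954 u (to 4 decimal places)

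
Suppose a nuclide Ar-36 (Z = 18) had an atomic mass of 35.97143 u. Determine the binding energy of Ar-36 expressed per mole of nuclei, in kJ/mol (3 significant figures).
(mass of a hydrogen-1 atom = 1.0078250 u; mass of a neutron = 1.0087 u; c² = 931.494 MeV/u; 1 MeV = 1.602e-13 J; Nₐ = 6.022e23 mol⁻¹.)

2.93e+10 kJ/mol

The nucleus contains 18 protons and 36 − 18 = 18 neutrons.
Σm = 18·m(¹H) + 18·m_n = 18.1408500 + 18.1566 = 36.2974500 u
The mass defect is 36.2974500 − 35.97143 = 0.3260200 u.
E_B = 0.3260200 × 931.494 = 303.686 MeV
Per nucleus in joules: 303.686 MeV × 1.602e-13 J/MeV = 4.8650e-11 J
Per mole: 4.8650e-11 J × 6.022e23 mol⁻¹ = 2.9297e+13 J/mol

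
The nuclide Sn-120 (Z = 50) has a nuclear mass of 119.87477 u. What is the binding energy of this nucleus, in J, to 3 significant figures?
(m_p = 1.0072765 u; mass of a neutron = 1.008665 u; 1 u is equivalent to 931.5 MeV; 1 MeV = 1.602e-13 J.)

With 50 protons and 70 neutrons (A = 120):
Σm = 50·m_p + 70·m_n = 50.3638250 + 70.606550 = 120.9703750 u
Δm = 120.9703750 − 119.87477 = 1.0956050 u
Converting to energy: 1.0956050 u × 931.5 MeV/u = 1020.56 MeV
In joules: 1020.56 MeV × 1.602e-13 J/MeV = 1.6349e-10 J

1.63e-10 J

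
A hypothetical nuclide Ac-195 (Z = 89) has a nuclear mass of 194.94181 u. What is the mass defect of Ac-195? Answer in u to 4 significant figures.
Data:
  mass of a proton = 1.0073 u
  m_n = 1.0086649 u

1.626 u

Σm = 89·m_p + 106·m_n = 89.6497 + 106.9184794 = 196.5681794 u
Δm = 196.5681794 − 194.94181 = 1.6263694 u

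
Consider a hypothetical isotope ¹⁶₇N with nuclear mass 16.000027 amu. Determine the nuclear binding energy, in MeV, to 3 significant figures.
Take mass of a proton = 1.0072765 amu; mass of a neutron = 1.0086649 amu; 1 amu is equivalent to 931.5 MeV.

120 MeV

With 7 protons and 9 neutrons (A = 16):
Total constituent mass: 7 × 1.0072765 + 9 × 1.0086649 = 16.1289196 amu
The mass defect is 16.1289196 − 16.000027 = 0.1288926 amu.
Converting to energy: 0.1288926 amu × 931.5 MeV/amu = 120.063 MeV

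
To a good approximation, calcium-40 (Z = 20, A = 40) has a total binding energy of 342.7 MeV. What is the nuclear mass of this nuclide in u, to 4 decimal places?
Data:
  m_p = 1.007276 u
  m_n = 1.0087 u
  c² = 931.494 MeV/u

Mass defect = 342.7 MeV / (931.494 MeV/u) = 0.367904 u
Constituent mass = 20(1.007276) + 20(1.0087) = 40.319520 u
Nuclear mass = 40.319520 − 0.367904 = 39.951616 u ≈ 39.9516 u (to 4 decimal places)

39.9516 u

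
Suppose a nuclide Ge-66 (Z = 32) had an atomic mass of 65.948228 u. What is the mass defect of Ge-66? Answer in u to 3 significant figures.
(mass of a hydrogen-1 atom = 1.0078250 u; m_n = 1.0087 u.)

Total constituent mass: 32 × 1.0078250 + 34 × 1.0087 = 66.5462000 u
Δm = 66.5462000 − 65.948228 = 0.5979720 u

0.598 u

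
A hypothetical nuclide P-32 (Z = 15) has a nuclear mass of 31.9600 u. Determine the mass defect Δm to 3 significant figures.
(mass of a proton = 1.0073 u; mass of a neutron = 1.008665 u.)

The nucleus contains 15 protons and 32 − 15 = 17 neutrons.
Total constituent mass: 15 × 1.0073 + 17 × 1.008665 = 32.256805 u
The mass defect is 32.256805 − 31.9600 = 0.296805 u.

0.297 u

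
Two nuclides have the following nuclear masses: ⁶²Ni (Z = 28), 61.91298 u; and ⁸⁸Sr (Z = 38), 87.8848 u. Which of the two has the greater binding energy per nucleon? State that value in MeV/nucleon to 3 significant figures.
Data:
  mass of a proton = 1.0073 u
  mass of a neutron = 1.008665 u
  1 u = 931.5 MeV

⁶²Ni: Σm = 28(1.0073) + 34(1.008665) = 62.499010 u; Δm = 0.586030 u; E_B = 545.887 MeV; E_B/A = 8.8046 MeV
⁸⁸Sr: Σm = 38(1.0073) + 50(1.008665) = 88.710650 u; Δm = 0.825850 u; E_B = 769.28 MeV; E_B/A = 8.742 MeV
⁶²Ni has the higher binding energy per nucleon, so it is the more tightly bound nucleus.

⁶²Ni; 8.80 MeV/nucleon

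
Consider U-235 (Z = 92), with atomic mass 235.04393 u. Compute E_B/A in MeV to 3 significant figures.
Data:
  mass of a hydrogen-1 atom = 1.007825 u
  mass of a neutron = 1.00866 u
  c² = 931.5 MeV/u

7.59 MeV/nucleon

With 92 protons and 143 neutrons (A = 235):
Mass of separated nucleons = 92(1.007825) + 143(1.00866) = 92.719900 + 144.23838 = 236.958280 u
Δm = 236.958280 − 235.04393 = 1.914350 u
Binding energy = Δm·c² = 1.914350 × 931.5 MeV/u = 1783.22 MeV
Per nucleon: 1783.22 / 235 = 7.588 MeV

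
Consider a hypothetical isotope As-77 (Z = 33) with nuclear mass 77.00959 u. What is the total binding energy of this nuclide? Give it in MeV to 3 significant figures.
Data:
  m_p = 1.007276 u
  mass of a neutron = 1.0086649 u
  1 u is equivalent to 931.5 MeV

Σm = 33·m_p + 44·m_n = 33.240108 + 44.3812556 = 77.6213636 u
Mass defect Δm = 77.6213636 − 77.00959 = 0.6117736 u
Binding energy = Δm·c² = 0.6117736 × 931.5 MeV/u = 569.867 MeV

570 MeV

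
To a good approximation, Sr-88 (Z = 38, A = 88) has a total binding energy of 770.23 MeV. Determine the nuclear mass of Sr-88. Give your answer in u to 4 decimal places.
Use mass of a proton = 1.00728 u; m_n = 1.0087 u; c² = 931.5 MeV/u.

Mass defect = 770.23 MeV / (931.5 MeV/u) = 0.826871 u
Constituent mass = 38(1.00728) + 50(1.0087) = 88.71164 u
Nuclear mass = 88.71164 − 0.826871 = 87.884769 u ≈ 87.8848 u (to 4 decimal places)

87.8848 u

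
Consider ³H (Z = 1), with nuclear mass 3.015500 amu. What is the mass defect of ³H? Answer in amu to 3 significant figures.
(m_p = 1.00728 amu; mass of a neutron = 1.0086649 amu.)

0.00911 amu

With 1 protons and 2 neutrons (A = 3):
Mass of separated nucleons = 1(1.00728) + 2(1.0086649) = 1.00728 + 2.0173298 = 3.0246098 amu
Δm = 3.0246098 − 3.015500 = 0.0091098 amu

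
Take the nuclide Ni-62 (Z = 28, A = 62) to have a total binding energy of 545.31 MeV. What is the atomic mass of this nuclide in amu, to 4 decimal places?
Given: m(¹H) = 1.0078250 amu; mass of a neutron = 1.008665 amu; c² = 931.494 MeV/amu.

61.9283 amu

Mass defect = 545.31 MeV / (931.494 MeV/amu) = 0.585414 amu
Constituent mass = 28(1.0078250) + 34(1.008665) = 62.5137100 amu
Atomic mass = 62.5137100 − 0.585414 = 61.9282960 amu ≈ 61.9283 amu (to 4 decimal places)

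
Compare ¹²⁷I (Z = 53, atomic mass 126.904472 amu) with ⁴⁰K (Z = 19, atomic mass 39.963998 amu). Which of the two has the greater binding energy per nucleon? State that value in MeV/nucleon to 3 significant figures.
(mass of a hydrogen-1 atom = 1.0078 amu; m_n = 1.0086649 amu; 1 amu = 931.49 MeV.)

¹²⁷I: Σm = 53(1.0078) + 74(1.0086649) = 128.0546026 amu; Δm = 1.1501306 amu; E_B = 1071.34 MeV; E_B/A = 8.436 MeV
⁴⁰K: Σm = 19(1.0078) + 21(1.0086649) = 40.3301629 amu; Δm = 0.3661649 amu; E_B = 341.08 MeV; E_B/A = 8.527 MeV
⁴⁰K has the higher binding energy per nucleon, so it is the more tightly bound nucleus.

⁴⁰K; 8.53 MeV/nucleon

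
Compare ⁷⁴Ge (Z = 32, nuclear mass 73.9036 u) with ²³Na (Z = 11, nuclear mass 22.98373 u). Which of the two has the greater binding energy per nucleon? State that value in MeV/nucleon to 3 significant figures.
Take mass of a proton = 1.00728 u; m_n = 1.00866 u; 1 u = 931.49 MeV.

⁷⁴Ge; 8.72 MeV/nucleon

⁷⁴Ge: Σm = 32(1.00728) + 42(1.00866) = 74.59668 u; Δm = 0.69308 u; E_B = 645.60 MeV; E_B/A = 8.724 MeV
²³Na: Σm = 11(1.00728) + 12(1.00866) = 23.18400 u; Δm = 0.20027 u; E_B = 186.55 MeV; E_B/A = 8.111 MeV
⁷⁴Ge has the higher binding energy per nucleon, so it is the more tightly bound nucleus.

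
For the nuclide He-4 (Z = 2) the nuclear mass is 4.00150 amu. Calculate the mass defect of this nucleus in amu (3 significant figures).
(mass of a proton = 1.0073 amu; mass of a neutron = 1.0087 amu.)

Mass of separated nucleons = 2(1.0073) + 2(1.0087) = 2.0146 + 2.0174 = 4.0320 amu
The mass defect is 4.0320 − 4.00150 = 0.03050 amu.

0.0305 amu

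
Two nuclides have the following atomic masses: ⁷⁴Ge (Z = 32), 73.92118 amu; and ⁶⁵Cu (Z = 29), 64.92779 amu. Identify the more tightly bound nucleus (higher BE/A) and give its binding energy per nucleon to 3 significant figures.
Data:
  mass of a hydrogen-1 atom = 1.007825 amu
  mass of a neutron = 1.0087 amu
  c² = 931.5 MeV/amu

⁷⁴Ge: Σm = 32(1.007825) + 42(1.0087) = 74.615800 amu; Δm = 0.694620 amu; E_B = 647.04 MeV; E_B/A = 8.744 MeV
⁶⁵Cu: Σm = 29(1.007825) + 36(1.0087) = 65.540125 amu; Δm = 0.612335 amu; E_B = 570.39 MeV; E_B/A = 8.775 MeV
⁶⁵Cu has the higher binding energy per nucleon, so it is the more tightly bound nucleus.

⁶⁵Cu; 8.78 MeV/nucleon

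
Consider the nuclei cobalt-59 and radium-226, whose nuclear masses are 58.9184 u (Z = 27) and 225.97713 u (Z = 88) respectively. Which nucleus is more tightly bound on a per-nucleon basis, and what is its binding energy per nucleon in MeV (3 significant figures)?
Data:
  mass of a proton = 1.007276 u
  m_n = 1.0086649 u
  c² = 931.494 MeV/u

cobalt-59; 8.77 MeV/nucleon

cobalt-59: Σm = 27(1.007276) + 32(1.0086649) = 59.4737288 u; Δm = 0.5553288 u; E_B = 517.29 MeV; E_B/A = 8.768 MeV
radium-226: Σm = 88(1.007276) + 138(1.0086649) = 227.8360442 u; Δm = 1.8589142 u; E_B = 1731.6 MeV; E_B/A = 7.662 MeV
cobalt-59 has the higher binding energy per nucleon, so it is the more tightly bound nucleus.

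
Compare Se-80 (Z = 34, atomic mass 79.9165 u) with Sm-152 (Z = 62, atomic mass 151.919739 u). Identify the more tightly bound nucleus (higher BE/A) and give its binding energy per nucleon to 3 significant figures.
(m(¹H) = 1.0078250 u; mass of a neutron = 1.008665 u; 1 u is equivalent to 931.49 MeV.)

Se-80: Σm = 34(1.0078250) + 46(1.008665) = 80.6646400 u; Δm = 0.7481400 u; E_B = 696.88 MeV; E_B/A = 8.711 MeV
Sm-152: Σm = 62(1.0078250) + 90(1.008665) = 153.2650000 u; Δm = 1.3452610 u; E_B = 1253.1 MeV; E_B/A = 8.244 MeV
Se-80 has the higher binding energy per nucleon, so it is the more tightly bound nucleus.

Se-80; 8.71 MeV/nucleon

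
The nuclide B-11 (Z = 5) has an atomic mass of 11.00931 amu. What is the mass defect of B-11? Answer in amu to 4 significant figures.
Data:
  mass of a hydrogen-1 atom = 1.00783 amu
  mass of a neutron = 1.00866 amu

0.08180 amu

Z = 5, so N = A − Z = 11 − 5 = 6.
Mass of separated nucleons = 5(1.00783) + 6(1.00866) = 5.03915 + 6.05196 = 11.09111 amu
The mass defect is 11.09111 − 11.00931 = 0.08180 amu.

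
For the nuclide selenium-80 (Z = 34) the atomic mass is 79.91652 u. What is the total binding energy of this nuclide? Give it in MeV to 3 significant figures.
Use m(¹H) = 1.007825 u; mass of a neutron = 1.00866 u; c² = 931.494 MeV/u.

With 34 protons and 46 neutrons (A = 80):
Total constituent mass: 34 × 1.007825 + 46 × 1.00866 = 80.664410 u
Mass defect Δm = 80.664410 − 79.91652 = 0.747890 u
E_B = 0.747890 × 931.494 = 696.655 MeV

697 MeV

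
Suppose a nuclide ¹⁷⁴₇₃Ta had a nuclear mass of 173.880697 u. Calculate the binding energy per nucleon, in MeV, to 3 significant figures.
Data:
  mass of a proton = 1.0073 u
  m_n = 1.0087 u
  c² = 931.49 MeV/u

Σm = 73·m_p + 101·m_n = 73.5329 + 101.8787 = 175.4116 u
Mass defect Δm = 175.4116 − 173.880697 = 1.530903 u
E_B = 1.530903 × 931.49 = 1426.02 MeV
BE/A = 1426.02 MeV / 174 = 8.196 MeV/nucleon

8.20 MeV/nucleon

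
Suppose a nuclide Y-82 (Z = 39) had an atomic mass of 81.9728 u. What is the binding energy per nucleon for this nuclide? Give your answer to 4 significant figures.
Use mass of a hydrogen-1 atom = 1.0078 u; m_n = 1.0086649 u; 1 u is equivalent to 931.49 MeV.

Mass of separated nucleons = 39(1.0078) + 43(1.0086649) = 39.3042 + 43.3725907 = 82.6767907 u
Mass defect Δm = 82.6767907 − 81.9728 = 0.7039907 u
E_B = 0.7039907 × 931.49 = 655.760 MeV
Dividing by A = 82 gives 7.997 MeV per nucleon.

7.997 MeV/nucleon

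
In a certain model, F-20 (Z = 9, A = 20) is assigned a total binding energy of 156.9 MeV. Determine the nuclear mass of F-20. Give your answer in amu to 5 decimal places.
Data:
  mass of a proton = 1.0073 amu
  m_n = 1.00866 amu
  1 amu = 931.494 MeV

19.99252 amu

Mass defect = 156.9 MeV / (931.494 MeV/amu) = 0.1684391 amu
Constituent mass = 9(1.0073) + 11(1.00866) = 20.16096 amu
Nuclear mass = 20.16096 − 0.1684391 = 19.9925209 amu ≈ 19.99252 amu (to 5 decimal places)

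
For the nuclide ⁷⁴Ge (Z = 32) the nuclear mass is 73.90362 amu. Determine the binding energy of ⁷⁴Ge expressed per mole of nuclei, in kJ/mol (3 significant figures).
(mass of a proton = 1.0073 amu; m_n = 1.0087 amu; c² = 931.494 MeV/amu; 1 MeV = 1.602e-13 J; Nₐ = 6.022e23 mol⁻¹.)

Z = 32, so N = A − Z = 74 − 32 = 42.
Total constituent mass: 32 × 1.0073 + 42 × 1.0087 = 74.5990 amu
Δm = 74.5990 − 73.90362 = 0.69538 amu
Converting to energy: 0.69538 amu × 931.494 MeV/amu = 647.742 MeV
Per nucleus in joules: 647.742 MeV × 1.602e-13 J/MeV = 1.0377e-10 J
Per mole: 1.0377e-10 J × 6.022e23 mol⁻¹ = 6.2490e+13 J/mol

6.25e+10 kJ/mol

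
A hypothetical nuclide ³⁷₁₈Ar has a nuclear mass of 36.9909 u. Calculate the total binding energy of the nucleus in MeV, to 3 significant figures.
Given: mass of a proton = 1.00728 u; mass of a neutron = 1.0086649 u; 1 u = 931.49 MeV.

With 18 protons and 19 neutrons (A = 37):
Total constituent mass: 18 × 1.00728 + 19 × 1.0086649 = 37.2956731 u
Mass defect Δm = 37.2956731 − 36.9909 = 0.3047731 u
Binding energy = Δm·c² = 0.3047731 × 931.49 MeV/u = 283.893 MeV

284 MeV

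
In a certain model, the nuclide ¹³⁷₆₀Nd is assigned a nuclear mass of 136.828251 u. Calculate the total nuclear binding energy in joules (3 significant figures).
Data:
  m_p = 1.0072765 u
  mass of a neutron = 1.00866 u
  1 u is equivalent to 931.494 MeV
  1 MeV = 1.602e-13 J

1.90e-10 J

With 60 protons and 77 neutrons (A = 137):
Mass of separated nucleons = 60(1.0072765) + 77(1.00866) = 60.4365900 + 77.66682 = 138.1034100 u
Δm = 138.1034100 − 136.828251 = 1.2751590 u
Binding energy = Δm·c² = 1.2751590 × 931.494 MeV/u = 1187.80 MeV
In joules: 1187.80 MeV × 1.602e-13 J/MeV = 1.9029e-10 J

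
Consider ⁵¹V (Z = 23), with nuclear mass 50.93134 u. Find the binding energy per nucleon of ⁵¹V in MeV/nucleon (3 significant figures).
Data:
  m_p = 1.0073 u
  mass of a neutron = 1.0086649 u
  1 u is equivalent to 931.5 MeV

8.75 MeV/nucleon

Total constituent mass: 23 × 1.0073 + 28 × 1.0086649 = 51.4105172 u
Mass defect Δm = 51.4105172 − 50.93134 = 0.4791772 u
E_B = 0.4791772 × 931.5 = 446.354 MeV
Dividing by A = 51 gives 8.752 MeV per nucleon.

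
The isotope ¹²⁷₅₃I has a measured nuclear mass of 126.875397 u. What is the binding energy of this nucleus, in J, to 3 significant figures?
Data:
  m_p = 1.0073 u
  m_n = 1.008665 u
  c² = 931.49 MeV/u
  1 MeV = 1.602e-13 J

Total constituent mass: 53 × 1.0073 + 74 × 1.008665 = 128.028110 u
Δm = 128.028110 − 126.875397 = 1.152713 u
Binding energy = Δm·c² = 1.152713 × 931.49 MeV/u = 1073.74 MeV
In joules: 1073.74 MeV × 1.602e-13 J/MeV = 1.7201e-10 J

1.72e-10 J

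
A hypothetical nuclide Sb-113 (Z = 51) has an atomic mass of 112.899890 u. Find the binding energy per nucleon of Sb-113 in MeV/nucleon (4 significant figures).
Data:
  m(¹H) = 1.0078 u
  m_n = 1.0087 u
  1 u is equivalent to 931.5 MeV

Σm = 51·m(¹H) + 62·m_n = 51.3978 + 62.5394 = 113.9372 u
Mass defect Δm = 113.9372 − 112.899890 = 1.037310 u
Converting to energy: 1.037310 u × 931.5 MeV/u = 966.254 MeV
BE/A = 966.254 MeV / 113 = 8.551 MeV/nucleon

8.551 MeV/nucleon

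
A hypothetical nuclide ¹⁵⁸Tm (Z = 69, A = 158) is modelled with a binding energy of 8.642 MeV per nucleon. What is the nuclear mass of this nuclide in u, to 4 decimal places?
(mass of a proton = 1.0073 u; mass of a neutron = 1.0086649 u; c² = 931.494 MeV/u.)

157.8090 u

Total binding energy = 158 × 8.642 = 1365.436 MeV
Mass defect = 1365.436 MeV / (931.494 MeV/u) = 1.465856 u
Constituent mass = 69(1.0073) + 89(1.0086649) = 159.2748761 u
Nuclear mass = 159.2748761 − 1.465856 = 157.8090201 u ≈ 157.8090 u (to 4 decimal places)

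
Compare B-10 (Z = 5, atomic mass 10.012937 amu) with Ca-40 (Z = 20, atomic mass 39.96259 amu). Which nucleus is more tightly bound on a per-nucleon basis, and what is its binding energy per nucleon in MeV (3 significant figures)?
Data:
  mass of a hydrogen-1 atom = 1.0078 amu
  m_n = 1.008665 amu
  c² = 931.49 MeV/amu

B-10: Σm = 5(1.0078) + 5(1.008665) = 10.082325 amu; Δm = 0.069388 amu; E_B = 64.634 MeV; E_B/A = 6.463 MeV
Ca-40: Σm = 20(1.0078) + 20(1.008665) = 40.329300 amu; Δm = 0.366710 amu; E_B = 341.59 MeV; E_B/A = 8.540 MeV
Ca-40 has the higher binding energy per nucleon, so it is the more tightly bound nucleus.

Ca-40; 8.54 MeV/nucleon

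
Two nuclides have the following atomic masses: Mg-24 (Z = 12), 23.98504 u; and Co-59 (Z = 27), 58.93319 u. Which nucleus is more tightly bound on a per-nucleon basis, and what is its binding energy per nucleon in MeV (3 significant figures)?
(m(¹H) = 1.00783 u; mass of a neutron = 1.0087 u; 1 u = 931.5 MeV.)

Co-59; 8.79 MeV/nucleon

Mg-24: Σm = 12(1.00783) + 12(1.0087) = 24.19836 u; Δm = 0.21332 u; E_B = 198.7076 MeV; E_B/A = 8.279 MeV
Co-59: Σm = 27(1.00783) + 32(1.0087) = 59.48981 u; Δm = 0.55662 u; E_B = 518.49 MeV; E_B/A = 8.788 MeV
Co-59 has the higher binding energy per nucleon, so it is the more tightly bound nucleus.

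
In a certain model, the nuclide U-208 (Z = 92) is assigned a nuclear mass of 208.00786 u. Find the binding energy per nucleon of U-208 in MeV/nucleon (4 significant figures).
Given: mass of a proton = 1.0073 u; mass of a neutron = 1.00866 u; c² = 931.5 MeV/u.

Mass of separated nucleons = 92(1.0073) + 116(1.00866) = 92.6716 + 117.00456 = 209.67616 u
Δm = 209.67616 − 208.00786 = 1.66830 u
E_B = 1.66830 × 931.5 = 1554.02 MeV
Dividing by A = 208 gives 7.471 MeV per nucleon.

7.471 MeV/nucleon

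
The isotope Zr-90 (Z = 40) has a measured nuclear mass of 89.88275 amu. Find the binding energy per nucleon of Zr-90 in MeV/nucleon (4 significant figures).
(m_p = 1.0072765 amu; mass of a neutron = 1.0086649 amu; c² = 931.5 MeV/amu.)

The nucleus contains 40 protons and 90 − 40 = 50 neutrons.
Σm = 40·m_p + 50·m_n = 40.2910600 + 50.4332450 = 90.7243050 amu
Δm = 90.7243050 − 89.88275 = 0.8415550 amu
E_B = 0.8415550 × 931.5 = 783.908 MeV
Dividing by A = 90 gives 8.710 MeV per nucleon.

8.710 MeV/nucleon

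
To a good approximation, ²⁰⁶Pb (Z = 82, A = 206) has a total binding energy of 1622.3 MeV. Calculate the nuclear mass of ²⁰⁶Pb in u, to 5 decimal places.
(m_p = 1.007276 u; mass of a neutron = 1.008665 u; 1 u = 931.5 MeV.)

Mass defect = 1622.3 MeV / (931.5 MeV/u) = 1.7415996 u
Constituent mass = 82(1.007276) + 124(1.008665) = 207.671092 u
Nuclear mass = 207.671092 − 1.7415996 = 205.9294924 u ≈ 205.92949 u (to 5 decimal places)

205.92949 u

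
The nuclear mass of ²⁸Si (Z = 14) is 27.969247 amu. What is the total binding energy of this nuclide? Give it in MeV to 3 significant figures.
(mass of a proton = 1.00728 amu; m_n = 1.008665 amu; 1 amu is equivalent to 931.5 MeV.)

237 MeV

Mass of separated nucleons = 14(1.00728) + 14(1.008665) = 14.10192 + 14.121310 = 28.223230 amu
Mass defect Δm = 28.223230 − 27.969247 = 0.253983 amu
Binding energy = Δm·c² = 0.253983 × 931.5 MeV/amu = 236.585 MeV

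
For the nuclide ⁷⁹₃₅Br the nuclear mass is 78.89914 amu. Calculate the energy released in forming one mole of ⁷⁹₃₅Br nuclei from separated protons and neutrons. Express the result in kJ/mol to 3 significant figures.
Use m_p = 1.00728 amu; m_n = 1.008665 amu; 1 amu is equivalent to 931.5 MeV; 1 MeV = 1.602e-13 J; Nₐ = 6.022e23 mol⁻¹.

Z = 35, so N = A − Z = 79 − 35 = 44.
Mass of separated nucleons = 35(1.00728) + 44(1.008665) = 35.25480 + 44.381260 = 79.636060 amu
Mass defect Δm = 79.636060 − 78.89914 = 0.736920 amu
Binding energy = Δm·c² = 0.736920 × 931.5 MeV/amu = 686.441 MeV
Per nucleus in joules: 686.441 MeV × 1.602e-13 J/MeV = 1.0997e-10 J
Per mole: 1.0997e-10 J × 6.022e23 mol⁻¹ = 6.6224e+13 J/mol

6.62e+10 kJ/mol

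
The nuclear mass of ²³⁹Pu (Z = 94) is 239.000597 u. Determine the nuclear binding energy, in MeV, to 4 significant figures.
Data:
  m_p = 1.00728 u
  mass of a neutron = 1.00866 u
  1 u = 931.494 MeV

Σm = 94·m_p + 145·m_n = 94.68432 + 146.25570 = 240.94002 u
The mass defect is 240.94002 − 239.000597 = 1.939423 u.
Converting to energy: 1.939423 u × 931.494 MeV/u = 1806.56 MeV

1807 MeV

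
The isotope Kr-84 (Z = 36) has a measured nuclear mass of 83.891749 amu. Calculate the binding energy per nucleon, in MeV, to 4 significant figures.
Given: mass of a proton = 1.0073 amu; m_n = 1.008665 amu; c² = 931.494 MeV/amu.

Z = 36, so N = A − Z = 84 − 36 = 48.
Mass of separated nucleons = 36(1.0073) + 48(1.008665) = 36.2628 + 48.415920 = 84.678720 amu
Δm = 84.678720 − 83.891749 = 0.786971 amu
Converting to energy: 0.786971 amu × 931.494 MeV/amu = 733.059 MeV
Dividing by A = 84 gives 8.727 MeV per nucleon.

8.727 MeV/nucleon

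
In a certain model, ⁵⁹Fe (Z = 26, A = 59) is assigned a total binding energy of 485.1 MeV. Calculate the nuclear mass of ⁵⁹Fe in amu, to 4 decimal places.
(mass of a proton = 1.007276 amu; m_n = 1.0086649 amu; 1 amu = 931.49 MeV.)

58.9543 amu

Mass defect = 485.1 MeV / (931.49 MeV/amu) = 0.520779 amu
Constituent mass = 26(1.007276) + 33(1.0086649) = 59.4751177 amu
Nuclear mass = 59.4751177 − 0.520779 = 58.9543387 amu ≈ 58.9543 amu (to 4 decimal places)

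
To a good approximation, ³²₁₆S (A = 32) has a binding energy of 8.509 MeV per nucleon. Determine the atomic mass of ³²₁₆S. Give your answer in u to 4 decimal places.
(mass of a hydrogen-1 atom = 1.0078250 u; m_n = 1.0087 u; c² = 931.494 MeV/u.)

Total binding energy = 32 × 8.509 = 272.288 MeV
Mass defect = 272.288 MeV / (931.494 MeV/u) = 0.292313 u
Constituent mass = 16(1.0078250) + 16(1.0087) = 32.2644000 u
Atomic mass = 32.2644000 − 0.292313 = 31.9720870 u ≈ 31.9721 u (to 4 decimal places)

31.9721 u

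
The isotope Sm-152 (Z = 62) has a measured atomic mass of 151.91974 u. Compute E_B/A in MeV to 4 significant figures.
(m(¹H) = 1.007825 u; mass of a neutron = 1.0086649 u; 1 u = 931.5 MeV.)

With 62 protons and 90 neutrons (A = 152):
Σm = 62·m(¹H) + 90·m_n = 62.485150 + 90.7798410 = 153.2649910 u
Mass defect Δm = 153.2649910 − 151.91974 = 1.3452510 u
Converting to energy: 1.3452510 u × 931.5 MeV/u = 1253.10 MeV
Dividing by A = 152 gives 8.244 MeV per nucleon.

8.244 MeV/nucleon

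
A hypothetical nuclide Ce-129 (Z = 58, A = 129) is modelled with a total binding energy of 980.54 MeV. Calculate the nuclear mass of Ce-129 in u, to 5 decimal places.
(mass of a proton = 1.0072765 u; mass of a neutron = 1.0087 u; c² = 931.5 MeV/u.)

128.98709 u

Mass defect = 980.54 MeV / (931.5 MeV/u) = 1.0526463 u
Constituent mass = 58(1.0072765) + 71(1.0087) = 130.0397370 u
Nuclear mass = 130.0397370 − 1.0526463 = 128.9870907 u ≈ 128.98709 u (to 5 decimal places)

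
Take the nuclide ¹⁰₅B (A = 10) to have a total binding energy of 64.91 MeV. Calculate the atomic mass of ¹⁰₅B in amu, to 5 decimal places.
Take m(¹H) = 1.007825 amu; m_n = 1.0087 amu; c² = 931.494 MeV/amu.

Mass defect = 64.91 MeV / (931.494 MeV/amu) = 0.0696838 amu
Constituent mass = 5(1.007825) + 5(1.0087) = 10.082625 amu
Atomic mass = 10.082625 − 0.0696838 = 10.0129412 amu ≈ 10.01294 amu (to 5 decimal places)

10.01294 amu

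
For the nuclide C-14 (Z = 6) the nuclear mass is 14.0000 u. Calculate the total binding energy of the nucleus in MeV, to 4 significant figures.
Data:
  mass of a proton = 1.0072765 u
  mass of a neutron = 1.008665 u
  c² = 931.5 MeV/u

105.2 MeV

With 6 protons and 8 neutrons (A = 14):
Total constituent mass: 6 × 1.0072765 + 8 × 1.008665 = 14.1129790 u
Mass defect Δm = 14.1129790 − 14.0000 = 0.1129790 u
E_B = 0.1129790 × 931.5 = 105.240 MeV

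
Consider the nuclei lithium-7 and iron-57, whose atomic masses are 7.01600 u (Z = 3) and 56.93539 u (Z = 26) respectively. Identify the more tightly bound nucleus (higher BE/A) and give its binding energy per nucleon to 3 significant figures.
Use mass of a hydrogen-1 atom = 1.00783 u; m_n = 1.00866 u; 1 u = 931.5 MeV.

lithium-7: Σm = 3(1.00783) + 4(1.00866) = 7.05813 u; Δm = 0.04213 u; E_B = 39.244 MeV; E_B/A = 5.606 MeV
iron-57: Σm = 26(1.00783) + 31(1.00866) = 57.47204 u; Δm = 0.53665 u; E_B = 499.89 MeV; E_B/A = 8.770 MeV
iron-57 has the higher binding energy per nucleon, so it is the more tightly bound nucleus.

iron-57; 8.77 MeV/nucleon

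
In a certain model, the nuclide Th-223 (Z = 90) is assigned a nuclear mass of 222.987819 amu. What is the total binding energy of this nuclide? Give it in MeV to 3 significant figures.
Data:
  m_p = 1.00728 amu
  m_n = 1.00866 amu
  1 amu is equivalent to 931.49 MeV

1690 MeV

The nucleus contains 90 protons and 223 − 90 = 133 neutrons.
Mass of separated nucleons = 90(1.00728) + 133(1.00866) = 90.65520 + 134.15178 = 224.80698 amu
The mass defect is 224.80698 − 222.987819 = 1.819161 amu.
Converting to energy: 1.819161 amu × 931.49 MeV/amu = 1694.53 MeV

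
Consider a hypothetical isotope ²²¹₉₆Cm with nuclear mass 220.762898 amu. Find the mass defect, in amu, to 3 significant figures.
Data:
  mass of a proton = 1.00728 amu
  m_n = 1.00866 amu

2.02 amu

Z = 96, so N = A − Z = 221 − 96 = 125.
Total constituent mass: 96 × 1.00728 + 125 × 1.00866 = 222.78138 amu
Δm = 222.78138 − 220.762898 = 2.018482 amu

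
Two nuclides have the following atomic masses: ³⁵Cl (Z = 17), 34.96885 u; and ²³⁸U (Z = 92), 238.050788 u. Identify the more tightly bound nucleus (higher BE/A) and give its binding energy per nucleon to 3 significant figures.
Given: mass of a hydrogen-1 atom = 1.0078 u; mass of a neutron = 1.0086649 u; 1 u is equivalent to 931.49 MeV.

³⁵Cl; 8.51 MeV/nucleon

³⁵Cl: Σm = 17(1.0078) + 18(1.0086649) = 35.2885682 u; Δm = 0.3197182 u; E_B = 297.81 MeV; E_B/A = 8.509 MeV
²³⁸U: Σm = 92(1.0078) + 146(1.0086649) = 239.9826754 u; Δm = 1.9318874 u; E_B = 1799.5 MeV; E_B/A = 7.561 MeV
³⁵Cl has the higher binding energy per nucleon, so it is the more tightly bound nucleus.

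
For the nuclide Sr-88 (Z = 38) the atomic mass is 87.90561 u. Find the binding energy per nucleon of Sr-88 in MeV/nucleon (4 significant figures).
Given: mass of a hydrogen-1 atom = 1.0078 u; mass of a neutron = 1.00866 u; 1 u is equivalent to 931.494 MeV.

8.720 MeV/nucleon

Total constituent mass: 38 × 1.0078 + 50 × 1.00866 = 88.72940 u
Δm = 88.72940 − 87.90561 = 0.82379 u
E_B = 0.82379 × 931.494 = 767.355 MeV
BE/A = 767.355 MeV / 88 = 8.720 MeV/nucleon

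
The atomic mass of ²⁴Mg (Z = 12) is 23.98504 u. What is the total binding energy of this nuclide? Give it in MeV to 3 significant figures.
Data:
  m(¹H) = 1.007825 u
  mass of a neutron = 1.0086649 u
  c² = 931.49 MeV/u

With 12 protons and 12 neutrons (A = 24):
Mass of separated nucleons = 12(1.007825) + 12(1.0086649) = 12.093900 + 12.1039788 = 24.1978788 u
The mass defect is 24.1978788 − 23.98504 = 0.2128388 u.
E_B = 0.2128388 × 931.49 = 198.257 MeV

198 MeV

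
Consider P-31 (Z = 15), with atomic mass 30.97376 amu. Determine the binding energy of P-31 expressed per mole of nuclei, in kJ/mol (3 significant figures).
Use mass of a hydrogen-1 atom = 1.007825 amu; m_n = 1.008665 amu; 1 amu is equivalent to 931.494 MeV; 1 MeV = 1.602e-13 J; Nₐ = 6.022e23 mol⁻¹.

2.54e+10 kJ/mol

With 15 protons and 16 neutrons (A = 31):
Total constituent mass: 15 × 1.007825 + 16 × 1.008665 = 31.256015 amu
The mass defect is 31.256015 − 30.97376 = 0.282255 amu.
Converting to energy: 0.282255 amu × 931.494 MeV/amu = 262.919 MeV
Per nucleus in joules: 262.919 MeV × 1.602e-13 J/MeV = 4.2120e-11 J
Per mole: 4.2120e-11 J × 6.022e23 mol⁻¹ = 2.5365e+13 J/mol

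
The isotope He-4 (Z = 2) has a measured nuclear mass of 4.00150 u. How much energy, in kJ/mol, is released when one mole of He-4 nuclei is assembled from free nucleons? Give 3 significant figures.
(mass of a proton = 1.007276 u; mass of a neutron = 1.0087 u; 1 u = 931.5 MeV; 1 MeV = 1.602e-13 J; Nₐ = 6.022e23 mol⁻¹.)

2.74e+09 kJ/mol

Mass of separated nucleons = 2(1.007276) + 2(1.0087) = 2.014552 + 2.0174 = 4.031952 u
Mass defect Δm = 4.031952 − 4.00150 = 0.030452 u
Converting to energy: 0.030452 u × 931.5 MeV/u = 28.3660 MeV
Per nucleus in joules: 28.3660 MeV × 1.602e-13 J/MeV = 4.5442e-12 J
Per mole: 4.5442e-12 J × 6.022e23 mol⁻¹ = 2.7365e+12 J/mol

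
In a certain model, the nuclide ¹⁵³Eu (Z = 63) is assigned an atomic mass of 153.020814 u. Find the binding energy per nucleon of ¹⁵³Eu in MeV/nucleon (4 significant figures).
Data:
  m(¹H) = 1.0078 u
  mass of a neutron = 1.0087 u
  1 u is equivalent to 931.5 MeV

The nucleus contains 63 protons and 153 − 63 = 90 neutrons.
Mass of separated nucleons = 63(1.0078) + 90(1.0087) = 63.4914 + 90.7830 = 154.2744 u
The mass defect is 154.2744 − 153.020814 = 1.253586 u.
Converting to energy: 1.253586 u × 931.5 MeV/u = 1167.72 MeV
BE/A = 1167.72 MeV / 153 = 7.632 MeV/nucleon

7.632 MeV/nucleon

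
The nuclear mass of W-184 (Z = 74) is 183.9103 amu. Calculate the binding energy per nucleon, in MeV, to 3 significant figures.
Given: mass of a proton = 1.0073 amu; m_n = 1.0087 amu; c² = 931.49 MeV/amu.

Z = 74, so N = A − Z = 184 − 74 = 110.
Total constituent mass: 74 × 1.0073 + 110 × 1.0087 = 185.4972 amu
Mass defect Δm = 185.4972 − 183.9103 = 1.5869 amu
E_B = 1.5869 × 931.49 = 1478.18 MeV
Dividing by A = 184 gives 8.034 MeV per nucleon.

8.03 MeV/nucleon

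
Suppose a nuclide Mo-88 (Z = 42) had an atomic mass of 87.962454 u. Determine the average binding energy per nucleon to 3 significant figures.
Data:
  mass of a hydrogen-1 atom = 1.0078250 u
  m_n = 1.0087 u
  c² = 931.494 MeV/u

8.11 MeV/nucleon

Mass of separated nucleons = 42(1.0078250) + 46(1.0087) = 42.3286500 + 46.4002 = 88.7288500 u
Δm = 88.7288500 − 87.962454 = 0.7663960 u
Binding energy = Δm·c² = 0.7663960 × 931.494 MeV/u = 713.893 MeV
BE/A = 713.893 MeV / 88 = 8.112 MeV/nucleon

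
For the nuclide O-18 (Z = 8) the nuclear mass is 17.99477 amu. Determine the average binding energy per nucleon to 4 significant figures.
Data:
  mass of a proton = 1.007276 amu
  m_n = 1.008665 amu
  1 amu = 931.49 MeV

7.767 MeV/nucleon

The nucleus contains 8 protons and 18 − 8 = 10 neutrons.
Σm = 8·m_p + 10·m_n = 8.058208 + 10.086650 = 18.144858 amu
Δm = 18.144858 − 17.99477 = 0.150088 amu
Binding energy = Δm·c² = 0.150088 × 931.49 MeV/amu = 139.805 MeV
Dividing by A = 18 gives 7.767 MeV per nucleon.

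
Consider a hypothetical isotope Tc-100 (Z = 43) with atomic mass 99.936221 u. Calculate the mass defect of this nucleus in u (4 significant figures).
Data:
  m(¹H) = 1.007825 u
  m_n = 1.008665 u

0.8942 u

Mass of separated nucleons = 43(1.007825) + 57(1.008665) = 43.336475 + 57.493905 = 100.830380 u
Mass defect Δm = 100.830380 − 99.936221 = 0.894159 u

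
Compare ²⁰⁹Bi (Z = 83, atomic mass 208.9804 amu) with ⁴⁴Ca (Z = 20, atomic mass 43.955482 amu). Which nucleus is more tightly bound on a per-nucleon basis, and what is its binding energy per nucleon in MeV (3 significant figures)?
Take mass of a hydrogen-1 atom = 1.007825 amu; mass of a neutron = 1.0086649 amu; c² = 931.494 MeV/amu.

⁴⁴Ca; 8.66 MeV/nucleon

²⁰⁹Bi: Σm = 83(1.007825) + 126(1.0086649) = 210.7412524 amu; Δm = 1.7608524 amu; E_B = 1640.2 MeV; E_B/A = 7.848 MeV
⁴⁴Ca: Σm = 20(1.007825) + 24(1.0086649) = 44.3644576 amu; Δm = 0.4089756 amu; E_B = 380.96 MeV; E_B/A = 8.658 MeV
⁴⁴Ca has the higher binding energy per nucleon, so it is the more tightly bound nucleus.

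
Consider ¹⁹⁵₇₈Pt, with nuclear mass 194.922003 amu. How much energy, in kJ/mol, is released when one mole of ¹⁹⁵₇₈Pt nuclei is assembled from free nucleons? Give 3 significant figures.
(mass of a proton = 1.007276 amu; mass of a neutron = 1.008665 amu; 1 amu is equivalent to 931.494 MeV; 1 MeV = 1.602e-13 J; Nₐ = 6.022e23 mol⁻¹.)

With 78 protons and 117 neutrons (A = 195):
Total constituent mass: 78 × 1.007276 + 117 × 1.008665 = 196.581333 amu
The mass defect is 196.581333 − 194.922003 = 1.659330 amu.
E_B = 1.659330 × 931.494 = 1545.66 MeV
Per nucleus in joules: 1545.66 MeV × 1.602e-13 J/MeV = 2.4761e-10 J
Per mole: 2.4761e-10 J × 6.022e23 mol⁻¹ = 1.4911e+14 J/mol

1.49e+11 kJ/mol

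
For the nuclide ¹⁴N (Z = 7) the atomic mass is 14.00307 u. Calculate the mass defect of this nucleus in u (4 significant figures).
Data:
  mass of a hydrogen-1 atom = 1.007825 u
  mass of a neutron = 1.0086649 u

0.1124 u

Z = 7, so N = A − Z = 14 − 7 = 7.
Mass of separated nucleons = 7(1.007825) + 7(1.0086649) = 7.054775 + 7.0606543 = 14.1154293 u
Δm = 14.1154293 − 14.00307 = 0.1123593 u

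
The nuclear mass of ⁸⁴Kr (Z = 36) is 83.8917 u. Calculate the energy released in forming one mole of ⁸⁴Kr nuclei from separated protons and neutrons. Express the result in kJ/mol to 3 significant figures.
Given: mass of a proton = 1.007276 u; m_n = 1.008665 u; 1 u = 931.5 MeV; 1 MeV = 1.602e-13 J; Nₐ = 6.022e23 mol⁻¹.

With 36 protons and 48 neutrons (A = 84):
Mass of separated nucleons = 36(1.007276) + 48(1.008665) = 36.261936 + 48.415920 = 84.677856 u
The mass defect is 84.677856 − 83.8917 = 0.786156 u.
Converting to energy: 0.786156 u × 931.5 MeV/u = 732.304 MeV
Per nucleus in joules: 732.304 MeV × 1.602e-13 J/MeV = 1.17315e-10 J
Per mole: 1.17315e-10 J × 6.022e23 mol⁻¹ = 7.0647e+13 J/mol

7.06e+10 kJ/mol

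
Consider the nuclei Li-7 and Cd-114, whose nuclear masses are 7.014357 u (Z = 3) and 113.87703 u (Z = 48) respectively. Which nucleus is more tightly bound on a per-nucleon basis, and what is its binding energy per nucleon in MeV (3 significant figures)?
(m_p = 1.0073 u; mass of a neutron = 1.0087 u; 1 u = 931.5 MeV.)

Cd-114; 8.56 MeV/nucleon

Li-7: Σm = 3(1.0073) + 4(1.0087) = 7.0567 u; Δm = 0.042343 u; E_B = 39.4425 MeV; E_B/A = 5.6346 MeV
Cd-114: Σm = 48(1.0073) + 66(1.0087) = 114.9246 u; Δm = 1.04757 u; E_B = 975.81 MeV; E_B/A = 8.560 MeV
Cd-114 has the higher binding energy per nucleon, so it is the more tightly bound nucleus.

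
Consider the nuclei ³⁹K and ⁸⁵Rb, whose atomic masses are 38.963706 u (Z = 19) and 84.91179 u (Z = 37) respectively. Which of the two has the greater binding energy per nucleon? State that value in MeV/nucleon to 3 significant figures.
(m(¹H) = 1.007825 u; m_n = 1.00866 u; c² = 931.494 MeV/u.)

⁸⁵Rb; 8.69 MeV/nucleon

³⁹K: Σm = 19(1.007825) + 20(1.00866) = 39.321875 u; Δm = 0.358169 u; E_B = 333.632 MeV; E_B/A = 8.5547 MeV
⁸⁵Rb: Σm = 37(1.007825) + 48(1.00866) = 85.705205 u; Δm = 0.793415 u; E_B = 739.06 MeV; E_B/A = 8.6948 MeV
⁸⁵Rb has the higher binding energy per nucleon, so it is the more tightly bound nucleus.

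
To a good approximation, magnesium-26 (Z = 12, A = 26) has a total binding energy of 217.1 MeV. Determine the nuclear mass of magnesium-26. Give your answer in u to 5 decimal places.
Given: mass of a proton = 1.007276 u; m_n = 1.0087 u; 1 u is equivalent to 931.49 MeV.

Mass defect = 217.1 MeV / (931.49 MeV/u) = 0.2330675 u
Constituent mass = 12(1.007276) + 14(1.0087) = 26.209112 u
Nuclear mass = 26.209112 − 0.2330675 = 25.9760445 u ≈ 25.97604 u (to 5 decimal places)

25.97604 u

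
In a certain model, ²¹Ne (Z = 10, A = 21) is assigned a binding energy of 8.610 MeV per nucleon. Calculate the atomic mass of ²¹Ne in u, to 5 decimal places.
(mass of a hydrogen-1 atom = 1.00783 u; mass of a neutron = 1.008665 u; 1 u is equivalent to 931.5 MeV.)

20.97951 u

Total binding energy = 21 × 8.610 = 180.810 MeV
Mass defect = 180.810 MeV / (931.5 MeV/u) = 0.1941063 u
Constituent mass = 10(1.00783) + 11(1.008665) = 21.173615 u
Atomic mass = 21.173615 − 0.1941063 = 20.9795087 u ≈ 20.97951 u (to 5 decimal places)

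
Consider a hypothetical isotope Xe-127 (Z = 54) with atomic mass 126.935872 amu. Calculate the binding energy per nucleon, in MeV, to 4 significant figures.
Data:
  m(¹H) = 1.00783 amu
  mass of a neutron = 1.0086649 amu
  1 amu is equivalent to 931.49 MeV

8.211 MeV/nucleon

Mass of separated nucleons = 54(1.00783) + 73(1.0086649) = 54.42282 + 73.6325377 = 128.0553577 amu
Δm = 128.0553577 − 126.935872 = 1.1194857 amu
Binding energy = Δm·c² = 1.1194857 × 931.49 MeV/amu = 1042.79 MeV
BE/A = 1042.79 MeV / 127 = 8.211 MeV/nucleon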